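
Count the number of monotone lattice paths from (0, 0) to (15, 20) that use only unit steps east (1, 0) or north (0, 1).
Number of paths = 3247943160

A monotone lattice path from (0, 0) to (15, 20) consists of 15 east steps and 20 north steps in some order, so it is determined by which 15 of the 35 steps are east. The count is C(35, 15) = 3247943160.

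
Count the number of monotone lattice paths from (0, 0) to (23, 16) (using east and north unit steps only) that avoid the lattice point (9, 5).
Number of paths = 28787546190

Total paths from (0, 0) to (23, 16): C(39, 23) = 37711260990. Paths through (9, 5): (paths (0, 0) → (9, 5)) × (paths (9, 5) → (23, 16)) = C(14, 9) · C(25, 14) = 2002 · 4457400 = 8923714800. Avoidance count = 37711260990 − 8923714800 = 28787546190.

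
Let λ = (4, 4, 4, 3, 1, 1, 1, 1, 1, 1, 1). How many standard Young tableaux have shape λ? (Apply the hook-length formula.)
# SYT of shape (4, 4, 4, 3, 1, 1, 1, 1, 1, 1, 1) = 118186992

Hook-length formula: f^λ = n! / Π hook(c), product over all cells c of the Young diagram. For λ = (4, 4, 4, 3, 1, 1, 1, 1, 1, 1, 1), n = 22 boxes. Hook lengths by row (left-to-right, top-to-bottom): [14, 6, 5, 3]; [13, 5, 4, 2]; [12, 4, 3, 1]; [10, 2, 1]; [7]; [6]; [5]; [4]; [3]; [2]; [1]. Product of hooks = 9510359040000. So f^λ = 22! / 9510359040000 = 1124000727777607680000 / 9510359040000 = 118186992.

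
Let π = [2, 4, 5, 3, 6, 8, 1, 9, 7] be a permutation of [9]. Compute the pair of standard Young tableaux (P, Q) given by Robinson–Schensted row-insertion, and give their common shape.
P = [1, 3, 5, 6, 7, 9] / [2, 8] / [4];  Q = [1, 2, 3, 5, 6, 8] / [4, 9] / [7];  common shape = (6, 2, 1)

Row-insert the values π_1, π_2, … into P one at a time, bumping the leftmost entry strictly greater than the inserted value down to the next row. The recording tableau Q records, in position (i, j), the step at which that cell was added to P.
  Insert 2 (step 1): P = [2];  Q = [1]
  Insert 4 (step 2): P = [2, 4];  Q = [1, 2]
  Insert 5 (step 3): P = [2, 4, 5];  Q = [1, 2, 3]
  Insert 3 (step 4): P = [2, 3, 5] / [4];  Q = [1, 2, 3] / [4]
  Insert 6 (step 5): P = [2, 3, 5, 6] / [4];  Q = [1, 2, 3, 5] / [4]
  Insert 8 (step 6): P = [2, 3, 5, 6, 8] / [4];  Q = [1, 2, 3, 5, 6] / [4]
  Insert 1 (step 7): P = [1, 3, 5, 6, 8] / [2] / [4];  Q = [1, 2, 3, 5, 6] / [4] / [7]
  Insert 9 (step 8): P = [1, 3, 5, 6, 8, 9] / [2] / [4];  Q = [1, 2, 3, 5, 6, 8] / [4] / [7]
  Insert 7 (step 9): P = [1, 3, 5, 6, 7, 9] / [2, 8] / [4];  Q = [1, 2, 3, 5, 6, 8] / [4, 9] / [7]
Final shape: (6, 2, 1).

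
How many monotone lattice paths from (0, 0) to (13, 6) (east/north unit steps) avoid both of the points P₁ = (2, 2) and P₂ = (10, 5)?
Number of paths = 10890

Inclusion–exclusion. Total paths: C(19, 13) = 27132. Through P₁: C(4, 2)·C(15, 11) = 8190. Through P₂: C(15, 10)·C(4, 3) = 12012. Since P₁ is strictly southwest of P₂, a monotone path through both must visit P₁ then P₂; paths through both = C(4, 2)·C(11, 8)·C(4, 3) = 3960. Avoid both = 27132 − 8190 − 12012 + 3960 = 10890.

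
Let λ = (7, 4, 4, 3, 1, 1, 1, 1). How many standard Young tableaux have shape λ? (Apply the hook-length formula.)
# SYT of shape (7, 4, 4, 3, 1, 1, 1, 1) = 2133931800

Hook-length formula: f^λ = n! / Π hook(c), product over all cells c of the Young diagram. For λ = (7, 4, 4, 3, 1, 1, 1, 1), n = 22 boxes. Hook lengths by row (left-to-right, top-to-bottom): [14, 9, 8, 6, 3, 2, 1]; [10, 5, 4, 2]; [9, 4, 3, 1]; [7, 2, 1]; [4]; [3]; [2]; [1]. Product of hooks = 526727577600. So f^λ = 22! / 526727577600 = 1124000727777607680000 / 526727577600 = 2133931800.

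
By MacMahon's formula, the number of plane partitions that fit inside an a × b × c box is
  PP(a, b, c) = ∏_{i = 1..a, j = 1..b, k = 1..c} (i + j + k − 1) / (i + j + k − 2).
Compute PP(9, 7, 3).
PP(9, 7, 3) = 24584605760

Evaluate the triple product over i = 1..9, j = 1..7, k = 1..3. The factors are (2/1) · (3/2) · (4/3) · (3/2) · (4/3) · (5/4) · (4/3) · (5/4) · … (189 factors total). The numerators and denominators telescope so the product is an integer; carrying out the multiplication exactly gives PP(9, 7, 3) = 24584605760.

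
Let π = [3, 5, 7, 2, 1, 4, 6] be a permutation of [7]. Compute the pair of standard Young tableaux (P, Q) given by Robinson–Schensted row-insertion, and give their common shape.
P = [1, 4, 6] / [2, 5, 7] / [3];  Q = [1, 2, 3] / [4, 6, 7] / [5];  common shape = (3, 3, 1)

Row-insert the values π_1, π_2, … into P one at a time, bumping the leftmost entry strictly greater than the inserted value down to the next row. The recording tableau Q records, in position (i, j), the step at which that cell was added to P.
  Insert 3 (step 1): P = [3];  Q = [1]
  Insert 5 (step 2): P = [3, 5];  Q = [1, 2]
  Insert 7 (step 3): P = [3, 5, 7];  Q = [1, 2, 3]
  Insert 2 (step 4): P = [2, 5, 7] / [3];  Q = [1, 2, 3] / [4]
  Insert 1 (step 5): P = [1, 5, 7] / [2] / [3];  Q = [1, 2, 3] / [4] / [5]
  Insert 4 (step 6): P = [1, 4, 7] / [2, 5] / [3];  Q = [1, 2, 3] / [4, 6] / [5]
  Insert 6 (step 7): P = [1, 4, 6] / [2, 5, 7] / [3];  Q = [1, 2, 3] / [4, 6, 7] / [5]
Final shape: (3, 3, 1).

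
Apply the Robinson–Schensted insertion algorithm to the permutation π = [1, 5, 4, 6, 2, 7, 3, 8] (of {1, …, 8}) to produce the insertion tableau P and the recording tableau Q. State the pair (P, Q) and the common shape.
P = [1, 2, 3, 7, 8] / [4, 6] / [5];  Q = [1, 2, 4, 6, 8] / [3, 7] / [5];  common shape = (5, 2, 1)

Row-insert the values π_1, π_2, … into P one at a time, bumping the leftmost entry strictly greater than the inserted value down to the next row. The recording tableau Q records, in position (i, j), the step at which that cell was added to P.
  Insert 1 (step 1): P = [1];  Q = [1]
  Insert 5 (step 2): P = [1, 5];  Q = [1, 2]
  Insert 4 (step 3): P = [1, 4] / [5];  Q = [1, 2] / [3]
  Insert 6 (step 4): P = [1, 4, 6] / [5];  Q = [1, 2, 4] / [3]
  Insert 2 (step 5): P = [1, 2, 6] / [4] / [5];  Q = [1, 2, 4] / [3] / [5]
  Insert 7 (step 6): P = [1, 2, 6, 7] / [4] / [5];  Q = [1, 2, 4, 6] / [3] / [5]
  Insert 3 (step 7): P = [1, 2, 3, 7] / [4, 6] / [5];  Q = [1, 2, 4, 6] / [3, 7] / [5]
  Insert 8 (step 8): P = [1, 2, 3, 7, 8] / [4, 6] / [5];  Q = [1, 2, 4, 6, 8] / [3, 7] / [5]
Final shape: (5, 2, 1).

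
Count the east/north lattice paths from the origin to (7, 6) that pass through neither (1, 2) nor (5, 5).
Number of paths = 645

Inclusion–exclusion. Total paths: C(13, 7) = 1716. Through P₁: C(3, 1)·C(10, 6) = 630. Through P₂: C(10, 5)·C(3, 2) = 756. Since P₁ is strictly southwest of P₂, a monotone path through both must visit P₁ then P₂; paths through both = C(3, 1)·C(7, 4)·C(3, 2) = 315. Avoid both = 1716 − 630 − 756 + 315 = 645.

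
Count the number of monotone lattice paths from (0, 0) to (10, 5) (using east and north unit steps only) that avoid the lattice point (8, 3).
Number of paths = 2013

Total paths from (0, 0) to (10, 5): C(15, 10) = 3003. Paths through (8, 3): (paths (0, 0) → (8, 3)) × (paths (8, 3) → (10, 5)) = C(11, 8) · C(4, 2) = 165 · 6 = 990. Avoidance count = 3003 − 990 = 2013.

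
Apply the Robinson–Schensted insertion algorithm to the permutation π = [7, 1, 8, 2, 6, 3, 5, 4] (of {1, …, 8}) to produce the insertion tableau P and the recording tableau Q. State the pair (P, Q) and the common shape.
P = [1, 2, 3, 4] / [5, 8] / [6] / [7];  Q = [1, 3, 5, 7] / [2, 4] / [6] / [8];  common shape = (4, 2, 1, 1)

Row-insert the values π_1, π_2, … into P one at a time, bumping the leftmost entry strictly greater than the inserted value down to the next row. The recording tableau Q records, in position (i, j), the step at which that cell was added to P.
  Insert 7 (step 1): P = [7];  Q = [1]
  Insert 1 (step 2): P = [1] / [7];  Q = [1] / [2]
  Insert 8 (step 3): P = [1, 8] / [7];  Q = [1, 3] / [2]
  Insert 2 (step 4): P = [1, 2] / [7, 8];  Q = [1, 3] / [2, 4]
  Insert 6 (step 5): P = [1, 2, 6] / [7, 8];  Q = [1, 3, 5] / [2, 4]
  Insert 3 (step 6): P = [1, 2, 3] / [6, 8] / [7];  Q = [1, 3, 5] / [2, 4] / [6]
  Insert 5 (step 7): P = [1, 2, 3, 5] / [6, 8] / [7];  Q = [1, 3, 5, 7] / [2, 4] / [6]
  Insert 4 (step 8): P = [1, 2, 3, 4] / [5, 8] / [6] / [7];  Q = [1, 3, 5, 7] / [2, 4] / [6] / [8]
Final shape: (4, 2, 1, 1).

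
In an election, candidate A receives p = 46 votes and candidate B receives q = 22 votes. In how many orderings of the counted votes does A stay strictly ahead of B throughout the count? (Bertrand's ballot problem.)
Strict-lead orderings = 141521997156845760

Total orderings of the 68 votes with 46 for A: C(68, 46) = 400978991944396320. By the Bertrand ballot formula (Cycle Lemma / reflection principle), the number of orderings in which A is strictly ahead of B throughout is (p − q)/(p + q) · C(p + q, p) = (46 − 22)/(46 + 22) · 400978991944396320 = 141521997156845760.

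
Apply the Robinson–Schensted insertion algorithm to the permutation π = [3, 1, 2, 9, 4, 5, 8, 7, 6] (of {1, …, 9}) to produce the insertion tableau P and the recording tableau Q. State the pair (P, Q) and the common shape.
P = [1, 2, 4, 5, 6] / [3, 7] / [8] / [9];  Q = [1, 3, 4, 6, 7] / [2, 5] / [8] / [9];  common shape = (5, 2, 1, 1)

Row-insert the values π_1, π_2, … into P one at a time, bumping the leftmost entry strictly greater than the inserted value down to the next row. The recording tableau Q records, in position (i, j), the step at which that cell was added to P.
  Insert 3 (step 1): P = [3];  Q = [1]
  Insert 1 (step 2): P = [1] / [3];  Q = [1] / [2]
  Insert 2 (step 3): P = [1, 2] / [3];  Q = [1, 3] / [2]
  Insert 9 (step 4): P = [1, 2, 9] / [3];  Q = [1, 3, 4] / [2]
  Insert 4 (step 5): P = [1, 2, 4] / [3, 9];  Q = [1, 3, 4] / [2, 5]
  Insert 5 (step 6): P = [1, 2, 4, 5] / [3, 9];  Q = [1, 3, 4, 6] / [2, 5]
  Insert 8 (step 7): P = [1, 2, 4, 5, 8] / [3, 9];  Q = [1, 3, 4, 6, 7] / [2, 5]
  Insert 7 (step 8): P = [1, 2, 4, 5, 7] / [3, 8] / [9];  Q = [1, 3, 4, 6, 7] / [2, 5] / [8]
  Insert 6 (step 9): P = [1, 2, 4, 5, 6] / [3, 7] / [8] / [9];  Q = [1, 3, 4, 6, 7] / [2, 5] / [8] / [9]
Final shape: (5, 2, 1, 1).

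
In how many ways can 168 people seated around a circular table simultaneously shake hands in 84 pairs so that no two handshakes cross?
C_84 = 270557451039395118028642463289168566420671280440

These noncrossing handshakes are counted by the Catalan number C_n = (1/(n + 1)) · C(2n, n). For n = 84: C_84 = (1/85) · C(168, 84) = 22997383338348585032434609379579328145757058837400/85 = 270557451039395118028642463289168566420671280440.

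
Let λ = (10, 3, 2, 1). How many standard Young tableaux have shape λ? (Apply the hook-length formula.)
# SYT of shape (10, 3, 2, 1) = 71680

Hook-length formula: f^λ = n! / Π hook(c), product over all cells c of the Young diagram. For λ = (10, 3, 2, 1), n = 16 boxes. Hook lengths by row (left-to-right, top-to-bottom): [13, 11, 9, 7, 6, 5, 4, 3, 2, 1]; [5, 3, 1]; [3, 1]; [1]. Product of hooks = 291891600. So f^λ = 16! / 291891600 = 20922789888000 / 291891600 = 71680.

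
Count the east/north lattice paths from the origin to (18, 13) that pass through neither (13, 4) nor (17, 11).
Number of paths = 139421975

Inclusion–exclusion. Total paths: C(31, 18) = 206253075. Through P₁: C(17, 13)·C(14, 5) = 4764760. Through P₂: C(28, 17)·C(3, 1) = 64422540. Since P₁ is strictly southwest of P₂, a monotone path through both must visit P₁ then P₂; paths through both = C(17, 13)·C(11, 4)·C(3, 1) = 2356200. Avoid both = 206253075 − 4764760 − 64422540 + 2356200 = 139421975.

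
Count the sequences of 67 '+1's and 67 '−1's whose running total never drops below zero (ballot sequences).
C_67 = 22033725021956517463358552614056949950

These ballot sequences are counted by the Catalan number C_n = (1/(n + 1)) · C(2n, n). For n = 67: C_67 = (1/68) · C(134, 67) = 1498293301493043187508381577755872596600/68 = 22033725021956517463358552614056949950.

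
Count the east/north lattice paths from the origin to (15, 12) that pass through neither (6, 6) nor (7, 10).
Number of paths = 12091980

Inclusion–exclusion. Total paths: C(27, 15) = 17383860. Through P₁: C(12, 6)·C(15, 9) = 4624620. Through P₂: C(17, 7)·C(10, 8) = 875160. Since P₁ is strictly southwest of P₂, a monotone path through both must visit P₁ then P₂; paths through both = C(12, 6)·C(5, 1)·C(10, 8) = 207900. Avoid both = 17383860 − 4624620 − 875160 + 207900 = 12091980.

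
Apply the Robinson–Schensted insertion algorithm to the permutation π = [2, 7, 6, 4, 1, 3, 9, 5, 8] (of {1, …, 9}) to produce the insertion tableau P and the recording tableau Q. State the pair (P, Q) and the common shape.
P = [1, 3, 5, 8] / [2, 4, 9] / [6] / [7];  Q = [1, 2, 7, 9] / [3, 6, 8] / [4] / [5];  common shape = (4, 3, 1, 1)

Row-insert the values π_1, π_2, … into P one at a time, bumping the leftmost entry strictly greater than the inserted value down to the next row. The recording tableau Q records, in position (i, j), the step at which that cell was added to P.
  Insert 2 (step 1): P = [2];  Q = [1]
  Insert 7 (step 2): P = [2, 7];  Q = [1, 2]
  Insert 6 (step 3): P = [2, 6] / [7];  Q = [1, 2] / [3]
  Insert 4 (step 4): P = [2, 4] / [6] / [7];  Q = [1, 2] / [3] / [4]
  Insert 1 (step 5): P = [1, 4] / [2] / [6] / [7];  Q = [1, 2] / [3] / [4] / [5]
  Insert 3 (step 6): P = [1, 3] / [2, 4] / [6] / [7];  Q = [1, 2] / [3, 6] / [4] / [5]
  Insert 9 (step 7): P = [1, 3, 9] / [2, 4] / [6] / [7];  Q = [1, 2, 7] / [3, 6] / [4] / [5]
  Insert 5 (step 8): P = [1, 3, 5] / [2, 4, 9] / [6] / [7];  Q = [1, 2, 7] / [3, 6, 8] / [4] / [5]
  Insert 8 (step 9): P = [1, 3, 5, 8] / [2, 4, 9] / [6] / [7];  Q = [1, 2, 7, 9] / [3, 6, 8] / [4] / [5]
Final shape: (4, 3, 1, 1).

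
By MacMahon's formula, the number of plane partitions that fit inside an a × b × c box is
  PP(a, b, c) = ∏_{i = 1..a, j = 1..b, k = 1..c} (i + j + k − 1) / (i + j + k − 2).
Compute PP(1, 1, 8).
PP(1, 1, 8) = 9

Evaluate the triple product over i = 1..1, j = 1..1, k = 1..8. The factors are (2/1) · (3/2) · (4/3) · (5/4) · (6/5) · (7/6) · (8/7) · (9/8). The numerators and denominators telescope so the product is an integer; carrying out the multiplication exactly gives PP(1, 1, 8) = 9.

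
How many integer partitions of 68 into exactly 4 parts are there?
p(68, 4 parts) = 2280

Partitions of n into exactly k parts are in bijection with partitions of n − k into at most k parts (subtract 1 from each part). So p(68, exactly 4) = p(64, parts ≤ 4). Computing via the recurrence p(m, j) = p(m, j−1) + p(m−j, j) gives 2280.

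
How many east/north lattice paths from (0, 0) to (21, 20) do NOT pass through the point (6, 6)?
Number of paths = 197464642980

Total paths from (0, 0) to (21, 20): C(41, 21) = 269128937220. Paths through (6, 6): (paths (0, 0) → (6, 6)) × (paths (6, 6) → (21, 20)) = C(12, 6) · C(29, 15) = 924 · 77558760 = 71664294240. Avoidance count = 269128937220 − 71664294240 = 197464642980.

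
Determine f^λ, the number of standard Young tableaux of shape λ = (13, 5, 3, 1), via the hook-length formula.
# SYT of shape (13, 5, 3, 1) = 38852055

Hook-length formula: f^λ = n! / Π hook(c), product over all cells c of the Young diagram. For λ = (13, 5, 3, 1), n = 22 boxes. Hook lengths by row (left-to-right, top-to-bottom): [16, 14, 13, 11, 10, 8, 7, 6, 5, 4, 3, 2, 1]; [7, 5, 4, 2, 1]; [4, 2, 1]; [1]. Product of hooks = 28930277376000. So f^λ = 22! / 28930277376000 = 1124000727777607680000 / 28930277376000 = 38852055.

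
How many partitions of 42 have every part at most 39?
p(42, parts ≤ 39) = 53170

Use the recurrence p(n, m) = p(n, m−1) + p(n−m, m): either the largest part is < m (count p(n, m−1)) or the largest part is exactly m (remove one copy of m, count p(n−m, m)). With p(0, ·) = 1 this gives p(42, parts ≤ 39) = 53170. (By conjugating Young diagrams, this also counts partitions of 42 into at most 39 parts.)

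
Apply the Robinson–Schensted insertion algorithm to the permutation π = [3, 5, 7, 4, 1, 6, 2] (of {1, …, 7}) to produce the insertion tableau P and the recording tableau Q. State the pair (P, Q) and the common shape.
P = [1, 2, 6] / [3, 4] / [5, 7];  Q = [1, 2, 3] / [4, 6] / [5, 7];  common shape = (3, 2, 2)

Row-insert the values π_1, π_2, … into P one at a time, bumping the leftmost entry strictly greater than the inserted value down to the next row. The recording tableau Q records, in position (i, j), the step at which that cell was added to P.
  Insert 3 (step 1): P = [3];  Q = [1]
  Insert 5 (step 2): P = [3, 5];  Q = [1, 2]
  Insert 7 (step 3): P = [3, 5, 7];  Q = [1, 2, 3]
  Insert 4 (step 4): P = [3, 4, 7] / [5];  Q = [1, 2, 3] / [4]
  Insert 1 (step 5): P = [1, 4, 7] / [3] / [5];  Q = [1, 2, 3] / [4] / [5]
  Insert 6 (step 6): P = [1, 4, 6] / [3, 7] / [5];  Q = [1, 2, 3] / [4, 6] / [5]
  Insert 2 (step 7): P = [1, 2, 6] / [3, 4] / [5, 7];  Q = [1, 2, 3] / [4, 6] / [5, 7]
Final shape: (3, 2, 2).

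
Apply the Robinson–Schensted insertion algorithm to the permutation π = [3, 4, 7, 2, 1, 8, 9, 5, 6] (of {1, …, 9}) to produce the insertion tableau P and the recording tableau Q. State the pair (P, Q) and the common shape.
P = [1, 4, 5, 6, 9] / [2, 7, 8] / [3];  Q = [1, 2, 3, 6, 7] / [4, 8, 9] / [5];  common shape = (5, 3, 1)

Row-insert the values π_1, π_2, … into P one at a time, bumping the leftmost entry strictly greater than the inserted value down to the next row. The recording tableau Q records, in position (i, j), the step at which that cell was added to P.
  Insert 3 (step 1): P = [3];  Q = [1]
  Insert 4 (step 2): P = [3, 4];  Q = [1, 2]
  Insert 7 (step 3): P = [3, 4, 7];  Q = [1, 2, 3]
  Insert 2 (step 4): P = [2, 4, 7] / [3];  Q = [1, 2, 3] / [4]
  Insert 1 (step 5): P = [1, 4, 7] / [2] / [3];  Q = [1, 2, 3] / [4] / [5]
  Insert 8 (step 6): P = [1, 4, 7, 8] / [2] / [3];  Q = [1, 2, 3, 6] / [4] / [5]
  Insert 9 (step 7): P = [1, 4, 7, 8, 9] / [2] / [3];  Q = [1, 2, 3, 6, 7] / [4] / [5]
  Insert 5 (step 8): P = [1, 4, 5, 8, 9] / [2, 7] / [3];  Q = [1, 2, 3, 6, 7] / [4, 8] / [5]
  Insert 6 (step 9): P = [1, 4, 5, 6, 9] / [2, 7, 8] / [3];  Q = [1, 2, 3, 6, 7] / [4, 8, 9] / [5]
Final shape: (5, 3, 1).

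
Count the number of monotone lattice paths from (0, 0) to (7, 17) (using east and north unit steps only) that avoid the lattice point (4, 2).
Number of paths = 333864

Total paths from (0, 0) to (7, 17): C(24, 7) = 346104. Paths through (4, 2): (paths (0, 0) → (4, 2)) × (paths (4, 2) → (7, 17)) = C(6, 4) · C(18, 3) = 15 · 816 = 12240. Avoidance count = 346104 − 12240 = 333864.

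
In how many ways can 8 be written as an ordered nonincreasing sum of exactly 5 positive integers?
p(8, 5 parts) = 3

Partitions of n into exactly k parts ↔ partitions of n − k into at most k parts (subtract 1 from each part). For n = 8, k = 5, the partitions are: 4+1+1+1+1, 3+2+1+1+1, 2+2+2+1+1. Count = 3.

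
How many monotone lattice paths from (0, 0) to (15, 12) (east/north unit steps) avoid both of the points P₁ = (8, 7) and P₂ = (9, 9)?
Number of paths = 9824880

Inclusion–exclusion. Total paths: C(27, 15) = 17383860. Through P₁: C(15, 8)·C(12, 7) = 5096520. Through P₂: C(18, 9)·C(9, 6) = 4084080. Since P₁ is strictly southwest of P₂, a monotone path through both must visit P₁ then P₂; paths through both = C(15, 8)·C(3, 1)·C(9, 6) = 1621620. Avoid both = 17383860 − 5096520 − 4084080 + 1621620 = 9824880.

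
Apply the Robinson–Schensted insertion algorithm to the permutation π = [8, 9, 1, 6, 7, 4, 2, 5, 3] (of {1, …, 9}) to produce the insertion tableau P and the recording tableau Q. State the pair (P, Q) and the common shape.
P = [1, 2, 3] / [4, 5] / [6, 7] / [8, 9];  Q = [1, 2, 5] / [3, 4] / [6, 8] / [7, 9];  common shape = (3, 2, 2, 2)

Row-insert the values π_1, π_2, … into P one at a time, bumping the leftmost entry strictly greater than the inserted value down to the next row. The recording tableau Q records, in position (i, j), the step at which that cell was added to P.
  Insert 8 (step 1): P = [8];  Q = [1]
  Insert 9 (step 2): P = [8, 9];  Q = [1, 2]
  Insert 1 (step 3): P = [1, 9] / [8];  Q = [1, 2] / [3]
  Insert 6 (step 4): P = [1, 6] / [8, 9];  Q = [1, 2] / [3, 4]
  Insert 7 (step 5): P = [1, 6, 7] / [8, 9];  Q = [1, 2, 5] / [3, 4]
  Insert 4 (step 6): P = [1, 4, 7] / [6, 9] / [8];  Q = [1, 2, 5] / [3, 4] / [6]
  Insert 2 (step 7): P = [1, 2, 7] / [4, 9] / [6] / [8];  Q = [1, 2, 5] / [3, 4] / [6] / [7]
  Insert 5 (step 8): P = [1, 2, 5] / [4, 7] / [6, 9] / [8];  Q = [1, 2, 5] / [3, 4] / [6, 8] / [7]
  Insert 3 (step 9): P = [1, 2, 3] / [4, 5] / [6, 7] / [8, 9];  Q = [1, 2, 5] / [3, 4] / [6, 8] / [7, 9]
Final shape: (3, 2, 2, 2).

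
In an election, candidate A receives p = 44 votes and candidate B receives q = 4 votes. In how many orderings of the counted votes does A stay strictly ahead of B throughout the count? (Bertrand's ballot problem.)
Strict-lead orderings = 162150

Total orderings of the 48 votes with 44 for A: C(48, 44) = 194580. By the Bertrand ballot formula (Cycle Lemma / reflection principle), the number of orderings in which A is strictly ahead of B throughout is (p − q)/(p + q) · C(p + q, p) = (44 − 4)/(44 + 4) · 194580 = 162150.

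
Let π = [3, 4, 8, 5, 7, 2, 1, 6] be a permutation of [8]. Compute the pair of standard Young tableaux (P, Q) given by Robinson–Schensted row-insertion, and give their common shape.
P = [1, 4, 5, 6] / [2, 7] / [3] / [8];  Q = [1, 2, 3, 5] / [4, 8] / [6] / [7];  common shape = (4, 2, 1, 1)

Row-insert the values π_1, π_2, … into P one at a time, bumping the leftmost entry strictly greater than the inserted value down to the next row. The recording tableau Q records, in position (i, j), the step at which that cell was added to P.
  Insert 3 (step 1): P = [3];  Q = [1]
  Insert 4 (step 2): P = [3, 4];  Q = [1, 2]
  Insert 8 (step 3): P = [3, 4, 8];  Q = [1, 2, 3]
  Insert 5 (step 4): P = [3, 4, 5] / [8];  Q = [1, 2, 3] / [4]
  Insert 7 (step 5): P = [3, 4, 5, 7] / [8];  Q = [1, 2, 3, 5] / [4]
  Insert 2 (step 6): P = [2, 4, 5, 7] / [3] / [8];  Q = [1, 2, 3, 5] / [4] / [6]
  Insert 1 (step 7): P = [1, 4, 5, 7] / [2] / [3] / [8];  Q = [1, 2, 3, 5] / [4] / [6] / [7]
  Insert 6 (step 8): P = [1, 4, 5, 6] / [2, 7] / [3] / [8];  Q = [1, 2, 3, 5] / [4, 8] / [6] / [7]
Final shape: (4, 2, 1, 1).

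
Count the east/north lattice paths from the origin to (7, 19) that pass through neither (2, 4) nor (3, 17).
Number of paths = 411290

Inclusion–exclusion. Total paths: C(26, 7) = 657800. Through P₁: C(6, 2)·C(20, 5) = 232560. Through P₂: C(20, 3)·C(6, 4) = 17100. Since P₁ is strictly southwest of P₂, a monotone path through both must visit P₁ then P₂; paths through both = C(6, 2)·C(14, 1)·C(6, 4) = 3150. Avoid both = 657800 − 232560 − 17100 + 3150 = 411290.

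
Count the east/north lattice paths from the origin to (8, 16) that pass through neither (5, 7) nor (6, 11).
Number of paths = 384495

Inclusion–exclusion. Total paths: C(24, 8) = 735471. Through P₁: C(12, 5)·C(12, 3) = 174240. Through P₂: C(17, 6)·C(7, 2) = 259896. Since P₁ is strictly southwest of P₂, a monotone path through both must visit P₁ then P₂; paths through both = C(12, 5)·C(5, 1)·C(7, 2) = 83160. Avoid both = 735471 − 174240 − 259896 + 83160 = 384495.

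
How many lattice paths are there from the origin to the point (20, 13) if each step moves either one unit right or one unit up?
Number of paths = 573166440

A monotone lattice path from (0, 0) to (20, 13) consists of 20 east steps and 13 north steps in some order, so it is determined by which 20 of the 33 steps are east. The count is C(33, 20) = 573166440.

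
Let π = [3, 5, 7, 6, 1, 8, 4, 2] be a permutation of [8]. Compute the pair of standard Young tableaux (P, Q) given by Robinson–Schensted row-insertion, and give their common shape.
P = [1, 2, 6, 8] / [3, 4] / [5] / [7];  Q = [1, 2, 3, 6] / [4, 7] / [5] / [8];  common shape = (4, 2, 1, 1)

Row-insert the values π_1, π_2, … into P one at a time, bumping the leftmost entry strictly greater than the inserted value down to the next row. The recording tableau Q records, in position (i, j), the step at which that cell was added to P.
  Insert 3 (step 1): P = [3];  Q = [1]
  Insert 5 (step 2): P = [3, 5];  Q = [1, 2]
  Insert 7 (step 3): P = [3, 5, 7];  Q = [1, 2, 3]
  Insert 6 (step 4): P = [3, 5, 6] / [7];  Q = [1, 2, 3] / [4]
  Insert 1 (step 5): P = [1, 5, 6] / [3] / [7];  Q = [1, 2, 3] / [4] / [5]
  Insert 8 (step 6): P = [1, 5, 6, 8] / [3] / [7];  Q = [1, 2, 3, 6] / [4] / [5]
  Insert 4 (step 7): P = [1, 4, 6, 8] / [3, 5] / [7];  Q = [1, 2, 3, 6] / [4, 7] / [5]
  Insert 2 (step 8): P = [1, 2, 6, 8] / [3, 4] / [5] / [7];  Q = [1, 2, 3, 6] / [4, 7] / [5] / [8]
Final shape: (4, 2, 1, 1).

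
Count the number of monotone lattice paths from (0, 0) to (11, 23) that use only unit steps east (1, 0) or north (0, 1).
Number of paths = 286097760

A monotone lattice path from (0, 0) to (11, 23) consists of 11 east steps and 23 north steps in some order, so it is determined by which 11 of the 34 steps are east. The count is C(34, 11) = 286097760.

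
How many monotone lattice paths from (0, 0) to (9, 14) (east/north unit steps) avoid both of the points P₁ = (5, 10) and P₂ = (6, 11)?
Number of paths = 479580

Inclusion–exclusion. Total paths: C(23, 9) = 817190. Through P₁: C(15, 5)·C(8, 4) = 210210. Through P₂: C(17, 6)·C(6, 3) = 247520. Since P₁ is strictly southwest of P₂, a monotone path through both must visit P₁ then P₂; paths through both = C(15, 5)·C(2, 1)·C(6, 3) = 120120. Avoid both = 817190 − 210210 − 247520 + 120120 = 479580.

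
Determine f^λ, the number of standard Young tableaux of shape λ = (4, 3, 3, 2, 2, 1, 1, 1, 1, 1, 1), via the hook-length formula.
# SYT of shape (4, 3, 3, 2, 2, 1, 1, 1, 1, 1, 1) = 11337300

Hook-length formula: f^λ = n! / Π hook(c), product over all cells c of the Young diagram. For λ = (4, 3, 3, 2, 2, 1, 1, 1, 1, 1, 1), n = 20 boxes. Hook lengths by row (left-to-right, top-to-bottom): [14, 7, 4, 1]; [12, 5, 2]; [11, 4, 1]; [9, 2]; [8, 1]; [6]; [5]; [4]; [3]; [2]; [1]. Product of hooks = 214592716800. So f^λ = 20! / 214592716800 = 2432902008176640000 / 214592716800 = 11337300.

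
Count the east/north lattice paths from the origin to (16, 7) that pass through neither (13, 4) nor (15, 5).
Number of paths = 172465

Inclusion–exclusion. Total paths: C(23, 16) = 245157. Through P₁: C(17, 13)·C(6, 3) = 47600. Through P₂: C(20, 15)·C(3, 1) = 46512. Since P₁ is strictly southwest of P₂, a monotone path through both must visit P₁ then P₂; paths through both = C(17, 13)·C(3, 2)·C(3, 1) = 21420. Avoid both = 245157 − 47600 − 46512 + 21420 = 172465.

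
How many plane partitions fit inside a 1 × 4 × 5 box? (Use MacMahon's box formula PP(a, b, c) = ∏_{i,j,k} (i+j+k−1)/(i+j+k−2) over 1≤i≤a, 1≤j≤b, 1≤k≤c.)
PP(1, 4, 5) = 126

Evaluate the triple product over i = 1..1, j = 1..4, k = 1..5. The factors are (2/1) · (3/2) · (4/3) · (5/4) · (6/5) · (3/2) · (4/3) · (5/4) · … (20 factors total). The numerators and denominators telescope so the product is an integer; carrying out the multiplication exactly gives PP(1, 4, 5) = 126.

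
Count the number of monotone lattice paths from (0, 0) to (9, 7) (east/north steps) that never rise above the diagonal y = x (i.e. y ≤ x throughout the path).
Number of paths = 3432

By the reflection principle (André's argument), the number of monotone paths to (9, 7) with n ≤ m that never go above y = x is C(16, 9) − C(16, 10) = 11440 − 8008 = 3432.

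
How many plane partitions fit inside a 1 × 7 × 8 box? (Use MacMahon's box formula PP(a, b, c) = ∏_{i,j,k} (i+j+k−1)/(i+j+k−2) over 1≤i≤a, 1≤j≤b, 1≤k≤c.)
PP(1, 7, 8) = 6435

Evaluate the triple product over i = 1..1, j = 1..7, k = 1..8. The factors are (2/1) · (3/2) · (4/3) · (5/4) · (6/5) · (7/6) · (8/7) · (9/8) · … (56 factors total). The numerators and denominators telescope so the product is an integer; carrying out the multiplication exactly gives PP(1, 7, 8) = 6435.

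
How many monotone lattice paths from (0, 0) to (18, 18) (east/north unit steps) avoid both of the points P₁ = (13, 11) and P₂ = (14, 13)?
Number of paths = 5514385884

Inclusion–exclusion. Total paths: C(36, 18) = 9075135300. Through P₁: C(24, 13)·C(12, 5) = 1976946048. Through P₂: C(27, 14)·C(9, 4) = 2527345800. Since P₁ is strictly southwest of P₂, a monotone path through both must visit P₁ then P₂; paths through both = C(24, 13)·C(3, 1)·C(9, 4) = 943542432. Avoid both = 9075135300 − 1976946048 − 2527345800 + 943542432 = 5514385884.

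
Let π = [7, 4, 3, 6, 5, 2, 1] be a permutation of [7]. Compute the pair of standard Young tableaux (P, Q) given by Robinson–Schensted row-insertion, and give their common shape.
P = [1, 5] / [2, 6] / [3] / [4] / [7];  Q = [1, 4] / [2, 5] / [3] / [6] / [7];  common shape = (2, 2, 1, 1, 1)

Row-insert the values π_1, π_2, … into P one at a time, bumping the leftmost entry strictly greater than the inserted value down to the next row. The recording tableau Q records, in position (i, j), the step at which that cell was added to P.
  Insert 7 (step 1): P = [7];  Q = [1]
  Insert 4 (step 2): P = [4] / [7];  Q = [1] / [2]
  Insert 3 (step 3): P = [3] / [4] / [7];  Q = [1] / [2] / [3]
  Insert 6 (step 4): P = [3, 6] / [4] / [7];  Q = [1, 4] / [2] / [3]
  Insert 5 (step 5): P = [3, 5] / [4, 6] / [7];  Q = [1, 4] / [2, 5] / [3]
  Insert 2 (step 6): P = [2, 5] / [3, 6] / [4] / [7];  Q = [1, 4] / [2, 5] / [3] / [6]
  Insert 1 (step 7): P = [1, 5] / [2, 6] / [3] / [4] / [7];  Q = [1, 4] / [2, 5] / [3] / [6] / [7]
Final shape: (2, 2, 1, 1, 1).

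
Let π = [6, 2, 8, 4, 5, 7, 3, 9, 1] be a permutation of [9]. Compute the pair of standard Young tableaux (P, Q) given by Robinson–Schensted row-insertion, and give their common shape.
P = [1, 3, 5, 7, 9] / [2, 8] / [4] / [6];  Q = [1, 3, 5, 6, 8] / [2, 4] / [7] / [9];  common shape = (5, 2, 1, 1)

Row-insert the values π_1, π_2, … into P one at a time, bumping the leftmost entry strictly greater than the inserted value down to the next row. The recording tableau Q records, in position (i, j), the step at which that cell was added to P.
  Insert 6 (step 1): P = [6];  Q = [1]
  Insert 2 (step 2): P = [2] / [6];  Q = [1] / [2]
  Insert 8 (step 3): P = [2, 8] / [6];  Q = [1, 3] / [2]
  Insert 4 (step 4): P = [2, 4] / [6, 8];  Q = [1, 3] / [2, 4]
  Insert 5 (step 5): P = [2, 4, 5] / [6, 8];  Q = [1, 3, 5] / [2, 4]
  Insert 7 (step 6): P = [2, 4, 5, 7] / [6, 8];  Q = [1, 3, 5, 6] / [2, 4]
  Insert 3 (step 7): P = [2, 3, 5, 7] / [4, 8] / [6];  Q = [1, 3, 5, 6] / [2, 4] / [7]
  Insert 9 (step 8): P = [2, 3, 5, 7, 9] / [4, 8] / [6];  Q = [1, 3, 5, 6, 8] / [2, 4] / [7]
  Insert 1 (step 9): P = [1, 3, 5, 7, 9] / [2, 8] / [4] / [6];  Q = [1, 3, 5, 6, 8] / [2, 4] / [7] / [9]
Final shape: (5, 2, 1, 1).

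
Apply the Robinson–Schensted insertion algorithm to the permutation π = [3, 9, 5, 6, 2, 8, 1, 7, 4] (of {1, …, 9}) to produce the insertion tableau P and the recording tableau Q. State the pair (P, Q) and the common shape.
P = [1, 4, 6, 7] / [2, 5] / [3, 8] / [9];  Q = [1, 2, 4, 6] / [3, 8] / [5, 9] / [7];  common shape = (4, 2, 2, 1)

Row-insert the values π_1, π_2, … into P one at a time, bumping the leftmost entry strictly greater than the inserted value down to the next row. The recording tableau Q records, in position (i, j), the step at which that cell was added to P.
  Insert 3 (step 1): P = [3];  Q = [1]
  Insert 9 (step 2): P = [3, 9];  Q = [1, 2]
  Insert 5 (step 3): P = [3, 5] / [9];  Q = [1, 2] / [3]
  Insert 6 (step 4): P = [3, 5, 6] / [9];  Q = [1, 2, 4] / [3]
  Insert 2 (step 5): P = [2, 5, 6] / [3] / [9];  Q = [1, 2, 4] / [3] / [5]
  Insert 8 (step 6): P = [2, 5, 6, 8] / [3] / [9];  Q = [1, 2, 4, 6] / [3] / [5]
  Insert 1 (step 7): P = [1, 5, 6, 8] / [2] / [3] / [9];  Q = [1, 2, 4, 6] / [3] / [5] / [7]
  Insert 7 (step 8): P = [1, 5, 6, 7] / [2, 8] / [3] / [9];  Q = [1, 2, 4, 6] / [3, 8] / [5] / [7]
  Insert 4 (step 9): P = [1, 4, 6, 7] / [2, 5] / [3, 8] / [9];  Q = [1, 2, 4, 6] / [3, 8] / [5, 9] / [7]
Final shape: (4, 2, 2, 1).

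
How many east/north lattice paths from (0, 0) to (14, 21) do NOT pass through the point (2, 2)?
Number of paths = 1473236250

Total paths from (0, 0) to (14, 21): C(35, 14) = 2319959400. Paths through (2, 2): (paths (0, 0) → (2, 2)) × (paths (2, 2) → (14, 21)) = C(4, 2) · C(31, 12) = 6 · 141120525 = 846723150. Avoidance count = 2319959400 − 846723150 = 1473236250.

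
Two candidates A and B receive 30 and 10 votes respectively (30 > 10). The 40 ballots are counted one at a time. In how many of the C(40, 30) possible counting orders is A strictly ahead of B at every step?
Strict-lead orderings = 423830264

Total orderings of the 40 votes with 30 for A: C(40, 30) = 847660528. By the Bertrand ballot formula (Cycle Lemma / reflection principle), the number of orderings in which A is strictly ahead of B throughout is (p − q)/(p + q) · C(p + q, p) = (30 − 10)/(30 + 10) · 847660528 = 423830264.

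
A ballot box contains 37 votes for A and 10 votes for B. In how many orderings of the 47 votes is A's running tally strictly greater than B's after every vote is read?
Strict-lead orderings = 2974634091

Total orderings of the 47 votes with 37 for A: C(47, 37) = 5178066751. By the Bertrand ballot formula (Cycle Lemma / reflection principle), the number of orderings in which A is strictly ahead of B throughout is (p − q)/(p + q) · C(p + q, p) = (37 − 10)/(37 + 10) · 5178066751 = 2974634091.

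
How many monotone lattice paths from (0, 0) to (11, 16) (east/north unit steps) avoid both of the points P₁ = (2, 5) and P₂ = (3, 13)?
Number of paths = 9449520

Inclusion–exclusion. Total paths: C(27, 11) = 13037895. Through P₁: C(7, 2)·C(20, 9) = 3527160. Through P₂: C(16, 3)·C(11, 8) = 92400. Since P₁ is strictly southwest of P₂, a monotone path through both must visit P₁ then P₂; paths through both = C(7, 2)·C(9, 1)·C(11, 8) = 31185. Avoid both = 13037895 − 3527160 − 92400 + 31185 = 9449520.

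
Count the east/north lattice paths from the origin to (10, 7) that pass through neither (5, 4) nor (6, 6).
Number of paths = 9662

Inclusion–exclusion. Total paths: C(17, 10) = 19448. Through P₁: C(9, 5)·C(8, 5) = 7056. Through P₂: C(12, 6)·C(5, 4) = 4620. Since P₁ is strictly southwest of P₂, a monotone path through both must visit P₁ then P₂; paths through both = C(9, 5)·C(3, 1)·C(5, 4) = 1890. Avoid both = 19448 − 7056 − 4620 + 1890 = 9662.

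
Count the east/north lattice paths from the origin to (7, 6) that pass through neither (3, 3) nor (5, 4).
Number of paths = 620

Inclusion–exclusion. Total paths: C(13, 7) = 1716. Through P₁: C(6, 3)·C(7, 4) = 700. Through P₂: C(9, 5)·C(4, 2) = 756. Since P₁ is strictly southwest of P₂, a monotone path through both must visit P₁ then P₂; paths through both = C(6, 3)·C(3, 2)·C(4, 2) = 360. Avoid both = 1716 − 700 − 756 + 360 = 620.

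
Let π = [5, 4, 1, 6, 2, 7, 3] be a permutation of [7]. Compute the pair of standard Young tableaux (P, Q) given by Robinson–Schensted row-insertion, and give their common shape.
P = [1, 2, 3] / [4, 6, 7] / [5];  Q = [1, 4, 6] / [2, 5, 7] / [3];  common shape = (3, 3, 1)

Row-insert the values π_1, π_2, … into P one at a time, bumping the leftmost entry strictly greater than the inserted value down to the next row. The recording tableau Q records, in position (i, j), the step at which that cell was added to P.
  Insert 5 (step 1): P = [5];  Q = [1]
  Insert 4 (step 2): P = [4] / [5];  Q = [1] / [2]
  Insert 1 (step 3): P = [1] / [4] / [5];  Q = [1] / [2] / [3]
  Insert 6 (step 4): P = [1, 6] / [4] / [5];  Q = [1, 4] / [2] / [3]
  Insert 2 (step 5): P = [1, 2] / [4, 6] / [5];  Q = [1, 4] / [2, 5] / [3]
  Insert 7 (step 6): P = [1, 2, 7] / [4, 6] / [5];  Q = [1, 4, 6] / [2, 5] / [3]
  Insert 3 (step 7): P = [1, 2, 3] / [4, 6, 7] / [5];  Q = [1, 4, 6] / [2, 5, 7] / [3]
Final shape: (3, 3, 1).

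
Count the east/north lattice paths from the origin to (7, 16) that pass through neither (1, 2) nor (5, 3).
Number of paths = 124572

Inclusion–exclusion. Total paths: C(23, 7) = 245157. Through P₁: C(3, 1)·C(20, 6) = 116280. Through P₂: C(8, 5)·C(15, 2) = 5880. Since P₁ is strictly southwest of P₂, a monotone path through both must visit P₁ then P₂; paths through both = C(3, 1)·C(5, 4)·C(15, 2) = 1575. Avoid both = 245157 − 116280 − 5880 + 1575 = 124572.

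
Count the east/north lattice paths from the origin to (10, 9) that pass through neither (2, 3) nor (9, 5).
Number of paths = 54138

Inclusion–exclusion. Total paths: C(19, 10) = 92378. Through P₁: C(5, 2)·C(14, 8) = 30030. Through P₂: C(14, 9)·C(5, 1) = 10010. Since P₁ is strictly southwest of P₂, a monotone path through both must visit P₁ then P₂; paths through both = C(5, 2)·C(9, 7)·C(5, 1) = 1800. Avoid both = 92378 − 30030 − 10010 + 1800 = 54138.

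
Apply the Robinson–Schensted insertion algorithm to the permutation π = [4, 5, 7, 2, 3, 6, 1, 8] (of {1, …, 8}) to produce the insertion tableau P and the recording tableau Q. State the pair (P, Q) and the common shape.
P = [1, 3, 6, 8] / [2, 5, 7] / [4];  Q = [1, 2, 3, 8] / [4, 5, 6] / [7];  common shape = (4, 3, 1)

Row-insert the values π_1, π_2, … into P one at a time, bumping the leftmost entry strictly greater than the inserted value down to the next row. The recording tableau Q records, in position (i, j), the step at which that cell was added to P.
  Insert 4 (step 1): P = [4];  Q = [1]
  Insert 5 (step 2): P = [4, 5];  Q = [1, 2]
  Insert 7 (step 3): P = [4, 5, 7];  Q = [1, 2, 3]
  Insert 2 (step 4): P = [2, 5, 7] / [4];  Q = [1, 2, 3] / [4]
  Insert 3 (step 5): P = [2, 3, 7] / [4, 5];  Q = [1, 2, 3] / [4, 5]
  Insert 6 (step 6): P = [2, 3, 6] / [4, 5, 7];  Q = [1, 2, 3] / [4, 5, 6]
  Insert 1 (step 7): P = [1, 3, 6] / [2, 5, 7] / [4];  Q = [1, 2, 3] / [4, 5, 6] / [7]
  Insert 8 (step 8): P = [1, 3, 6, 8] / [2, 5, 7] / [4];  Q = [1, 2, 3, 8] / [4, 5, 6] / [7]
Final shape: (4, 3, 1).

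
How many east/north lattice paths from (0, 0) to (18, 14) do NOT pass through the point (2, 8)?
Number of paths = 468078015

Total paths from (0, 0) to (18, 14): C(32, 18) = 471435600. Paths through (2, 8): (paths (0, 0) → (2, 8)) × (paths (2, 8) → (18, 14)) = C(10, 2) · C(22, 16) = 45 · 74613 = 3357585. Avoidance count = 471435600 − 3357585 = 468078015.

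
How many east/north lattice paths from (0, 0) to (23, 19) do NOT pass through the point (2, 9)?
Number of paths = 444335941725

Total paths from (0, 0) to (23, 19): C(42, 23) = 446775310800. Paths through (2, 9): (paths (0, 0) → (2, 9)) × (paths (2, 9) → (23, 19)) = C(11, 2) · C(31, 21) = 55 · 44352165 = 2439369075. Avoidance count = 446775310800 − 2439369075 = 444335941725.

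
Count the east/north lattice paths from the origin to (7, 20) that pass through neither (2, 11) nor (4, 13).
Number of paths = 502434

Inclusion–exclusion. Total paths: C(27, 7) = 888030. Through P₁: C(13, 2)·C(14, 5) = 156156. Through P₂: C(17, 4)·C(10, 3) = 285600. Since P₁ is strictly southwest of P₂, a monotone path through both must visit P₁ then P₂; paths through both = C(13, 2)·C(4, 2)·C(10, 3) = 56160. Avoid both = 888030 − 156156 − 285600 + 56160 = 502434.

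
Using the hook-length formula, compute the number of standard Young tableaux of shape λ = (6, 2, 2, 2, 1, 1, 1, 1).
# SYT of shape (6, 2, 2, 2, 1, 1, 1, 1) = 173250

Hook-length formula: f^λ = n! / Π hook(c), product over all cells c of the Young diagram. For λ = (6, 2, 2, 2, 1, 1, 1, 1), n = 16 boxes. Hook lengths by row (left-to-right, top-to-bottom): [13, 8, 4, 3, 2, 1]; [8, 3]; [7, 2]; [6, 1]; [4]; [3]; [2]; [1]. Product of hooks = 120766464. So f^λ = 16! / 120766464 = 20922789888000 / 120766464 = 173250.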